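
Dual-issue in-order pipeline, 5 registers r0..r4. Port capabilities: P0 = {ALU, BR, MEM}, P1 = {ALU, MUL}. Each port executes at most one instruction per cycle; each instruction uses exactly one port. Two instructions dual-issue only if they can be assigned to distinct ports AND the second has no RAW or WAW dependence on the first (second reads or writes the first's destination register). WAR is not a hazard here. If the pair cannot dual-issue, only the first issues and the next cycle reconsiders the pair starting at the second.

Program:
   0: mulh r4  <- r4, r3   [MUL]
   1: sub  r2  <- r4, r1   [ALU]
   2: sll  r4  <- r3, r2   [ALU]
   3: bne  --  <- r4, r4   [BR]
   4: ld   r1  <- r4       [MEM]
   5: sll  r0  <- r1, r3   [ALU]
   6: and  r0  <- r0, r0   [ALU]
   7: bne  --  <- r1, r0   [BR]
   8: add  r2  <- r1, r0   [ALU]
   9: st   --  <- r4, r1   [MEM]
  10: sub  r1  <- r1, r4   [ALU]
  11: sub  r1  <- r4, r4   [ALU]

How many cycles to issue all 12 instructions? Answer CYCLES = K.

CYCLES = 10

[0] i0  mulh  -- RAW r4
[1] i1  sub  -- RAW r2
[2] i2  sll  -- RAW r4
[3] i3  bne  -- no-port BR/MEM
[4] i4  ld  -- RAW r1
[5] i5  sll  -- RAW+WAW r0
[6] i6  and  -- RAW r0
[7] i7+i8  bne+add  -- dual
[8] i9+i10  st+sub  -- dual
[9] i11  sub  -- tail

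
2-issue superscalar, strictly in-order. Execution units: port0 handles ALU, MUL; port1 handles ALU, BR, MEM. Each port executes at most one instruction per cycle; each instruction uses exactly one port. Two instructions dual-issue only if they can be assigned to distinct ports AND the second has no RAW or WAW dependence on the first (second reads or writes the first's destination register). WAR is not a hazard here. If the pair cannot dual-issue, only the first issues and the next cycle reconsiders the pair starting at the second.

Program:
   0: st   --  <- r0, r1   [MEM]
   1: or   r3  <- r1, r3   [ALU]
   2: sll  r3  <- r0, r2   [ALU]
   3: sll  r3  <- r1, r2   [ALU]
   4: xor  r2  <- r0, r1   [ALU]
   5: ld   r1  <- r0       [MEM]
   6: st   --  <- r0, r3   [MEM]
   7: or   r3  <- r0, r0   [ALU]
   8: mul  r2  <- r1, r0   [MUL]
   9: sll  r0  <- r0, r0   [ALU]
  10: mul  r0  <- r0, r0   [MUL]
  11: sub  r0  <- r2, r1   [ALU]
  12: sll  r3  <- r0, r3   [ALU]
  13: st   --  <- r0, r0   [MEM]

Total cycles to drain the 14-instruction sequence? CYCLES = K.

  cy0 -> i0/i1 (st.MEM;or.ALU) pair
  cy1 -> i2 (sll.ALU) WAW r3
  cy2 -> i3/i4 (sll.ALU;xor.ALU) pair
  cy3 -> i5 (ld.MEM) no-port MEM/MEM
  cy4 -> i6/i7 (st.MEM;or.ALU) pair
  cy5 -> i8/i9 (mul.MUL;sll.ALU) pair
  cy6 -> i10 (mul.MUL) WAW r0
  cy7 -> i11 (sub.ALU) RAW r0
  cy8 -> i12/i13 (sll.ALU;st.MEM) pair

CYCLES = 9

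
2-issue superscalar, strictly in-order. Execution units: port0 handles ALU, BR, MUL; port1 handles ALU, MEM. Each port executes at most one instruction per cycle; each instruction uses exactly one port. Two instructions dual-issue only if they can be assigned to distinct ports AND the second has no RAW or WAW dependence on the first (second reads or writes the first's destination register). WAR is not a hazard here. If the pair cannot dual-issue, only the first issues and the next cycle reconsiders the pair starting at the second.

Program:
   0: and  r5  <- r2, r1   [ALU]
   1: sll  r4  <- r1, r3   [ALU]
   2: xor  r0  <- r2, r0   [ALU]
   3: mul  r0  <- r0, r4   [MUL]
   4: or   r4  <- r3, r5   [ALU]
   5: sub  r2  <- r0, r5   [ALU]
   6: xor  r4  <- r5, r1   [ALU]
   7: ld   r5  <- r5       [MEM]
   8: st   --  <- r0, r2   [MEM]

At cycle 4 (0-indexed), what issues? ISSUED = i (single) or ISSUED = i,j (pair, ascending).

ISSUED = 7

#0 head=0: and;sll i0&i1 2-wide
#1 head=2: xor i2 RAW+WAW r0
#2 head=3: mul;or i3&i4 2-wide
#3 head=5: sub;xor i5&i6 2-wide
#4 head=7: ld i7 no-port MEM/MEM
#5 head=8: st i8 tail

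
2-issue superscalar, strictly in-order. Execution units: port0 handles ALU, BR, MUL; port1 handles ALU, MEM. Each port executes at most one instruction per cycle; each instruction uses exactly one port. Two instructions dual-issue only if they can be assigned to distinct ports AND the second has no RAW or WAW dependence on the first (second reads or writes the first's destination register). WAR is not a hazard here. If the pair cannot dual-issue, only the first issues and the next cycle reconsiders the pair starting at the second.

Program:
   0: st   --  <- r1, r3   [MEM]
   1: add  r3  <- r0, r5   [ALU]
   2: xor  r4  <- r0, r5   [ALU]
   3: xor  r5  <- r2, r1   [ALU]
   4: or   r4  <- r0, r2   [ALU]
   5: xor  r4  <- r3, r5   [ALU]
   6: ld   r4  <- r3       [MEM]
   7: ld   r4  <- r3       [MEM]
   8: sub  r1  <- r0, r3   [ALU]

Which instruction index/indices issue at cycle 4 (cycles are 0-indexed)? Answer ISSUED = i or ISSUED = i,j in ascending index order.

ISSUED = 6

c0: i0/i1 st add  dual
c1: i2/i3 xor xor  dual
c2: i4 or  WAW r4
c3: i5 xor  WAW r4
c4: i6 ld  no-port MEM/MEM
c5: i7/i8 ld sub  dual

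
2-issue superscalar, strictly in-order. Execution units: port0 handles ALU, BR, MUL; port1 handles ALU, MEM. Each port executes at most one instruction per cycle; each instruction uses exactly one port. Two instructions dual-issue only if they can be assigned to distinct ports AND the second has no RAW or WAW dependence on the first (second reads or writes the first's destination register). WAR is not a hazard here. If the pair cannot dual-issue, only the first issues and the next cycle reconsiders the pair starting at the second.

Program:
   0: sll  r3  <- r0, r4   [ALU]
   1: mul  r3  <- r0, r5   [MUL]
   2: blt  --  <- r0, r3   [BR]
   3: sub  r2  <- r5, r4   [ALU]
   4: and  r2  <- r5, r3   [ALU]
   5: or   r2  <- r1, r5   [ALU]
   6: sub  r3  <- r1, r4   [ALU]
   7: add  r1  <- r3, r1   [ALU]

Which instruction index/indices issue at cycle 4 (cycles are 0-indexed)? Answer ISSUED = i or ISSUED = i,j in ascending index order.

c0: i0 sll  WAW r3
c1: i1 mul  no-port MUL/BR
c2: i2&i3 blt;sub  dual
c3: i4 and  WAW r2
c4: i5&i6 or;sub  dual
c5: i7 add  tail

ISSUED = 5,6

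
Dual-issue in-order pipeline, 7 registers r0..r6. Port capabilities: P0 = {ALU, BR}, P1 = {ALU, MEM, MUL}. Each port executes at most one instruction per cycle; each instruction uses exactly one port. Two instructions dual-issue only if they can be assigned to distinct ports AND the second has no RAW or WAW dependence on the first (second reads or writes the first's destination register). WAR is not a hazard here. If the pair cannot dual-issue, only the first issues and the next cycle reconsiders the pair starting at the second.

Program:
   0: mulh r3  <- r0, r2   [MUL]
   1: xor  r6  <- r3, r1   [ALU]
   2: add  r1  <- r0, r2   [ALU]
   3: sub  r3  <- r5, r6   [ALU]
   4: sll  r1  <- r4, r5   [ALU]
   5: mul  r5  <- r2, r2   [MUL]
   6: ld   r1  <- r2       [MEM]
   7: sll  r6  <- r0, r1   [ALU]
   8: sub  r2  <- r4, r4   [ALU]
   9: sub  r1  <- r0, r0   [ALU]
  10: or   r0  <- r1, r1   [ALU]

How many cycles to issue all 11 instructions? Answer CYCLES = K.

c0: i0 mulh  RAW r3
c1: i1/i2 xor/add  dual
c2: i3/i4 sub/sll  dual
c3: i5 mul  no-port MUL/MEM
c4: i6 ld  RAW r1
c5: i7/i8 sll/sub  dual
c6: i9 sub  RAW r1
c7: i10 or  tail

CYCLES = 8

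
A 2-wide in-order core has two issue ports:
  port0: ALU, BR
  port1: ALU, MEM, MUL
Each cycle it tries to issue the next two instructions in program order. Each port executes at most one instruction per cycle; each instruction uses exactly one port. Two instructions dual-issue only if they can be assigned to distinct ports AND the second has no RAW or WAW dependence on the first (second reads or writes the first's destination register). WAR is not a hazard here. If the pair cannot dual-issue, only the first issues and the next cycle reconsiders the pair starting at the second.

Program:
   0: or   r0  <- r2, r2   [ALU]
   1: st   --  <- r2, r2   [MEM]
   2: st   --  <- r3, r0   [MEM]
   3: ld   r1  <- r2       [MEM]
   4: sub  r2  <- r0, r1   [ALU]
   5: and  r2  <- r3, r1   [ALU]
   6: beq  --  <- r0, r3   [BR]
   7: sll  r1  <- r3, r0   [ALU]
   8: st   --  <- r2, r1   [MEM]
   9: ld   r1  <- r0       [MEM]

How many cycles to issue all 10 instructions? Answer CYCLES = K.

#0 head=0: or st i0,i1 dual
#1 head=2: st i2 no-port MEM/MEM
#2 head=3: ld i3 RAW r1
#3 head=4: sub i4 WAW r2
#4 head=5: and beq i5,i6 dual
#5 head=7: sll i7 RAW r1
#6 head=8: st i8 no-port MEM/MEM
#7 head=9: ld i9 tail

CYCLES = 8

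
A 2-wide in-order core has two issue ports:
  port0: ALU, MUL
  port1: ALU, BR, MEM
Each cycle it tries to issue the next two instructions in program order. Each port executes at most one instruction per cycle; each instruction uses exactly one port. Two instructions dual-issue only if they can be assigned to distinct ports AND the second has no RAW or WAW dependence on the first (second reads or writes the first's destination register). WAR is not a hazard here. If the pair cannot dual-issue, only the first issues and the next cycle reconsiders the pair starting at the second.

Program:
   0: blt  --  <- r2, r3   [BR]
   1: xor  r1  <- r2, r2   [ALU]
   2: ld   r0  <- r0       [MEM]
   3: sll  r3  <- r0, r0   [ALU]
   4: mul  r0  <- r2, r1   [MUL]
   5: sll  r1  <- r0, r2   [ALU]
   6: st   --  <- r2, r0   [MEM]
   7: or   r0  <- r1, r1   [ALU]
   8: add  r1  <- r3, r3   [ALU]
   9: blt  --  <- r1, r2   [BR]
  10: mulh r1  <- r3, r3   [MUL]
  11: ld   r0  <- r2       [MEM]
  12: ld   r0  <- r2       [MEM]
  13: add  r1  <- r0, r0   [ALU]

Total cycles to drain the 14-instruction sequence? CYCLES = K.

CYCLES = 9

0. blt/xor @i0/i1  | pair
1. ld @i2  | RAW r0
2. sll/mul @i3/i4  | pair
3. sll/st @i5/i6  | pair
4. or/add @i7/i8  | pair
5. blt/mulh @i9/i10  | pair
6. ld @i11  | no-port MEM/MEM
7. ld @i12  | RAW r0
8. add @i13  | tail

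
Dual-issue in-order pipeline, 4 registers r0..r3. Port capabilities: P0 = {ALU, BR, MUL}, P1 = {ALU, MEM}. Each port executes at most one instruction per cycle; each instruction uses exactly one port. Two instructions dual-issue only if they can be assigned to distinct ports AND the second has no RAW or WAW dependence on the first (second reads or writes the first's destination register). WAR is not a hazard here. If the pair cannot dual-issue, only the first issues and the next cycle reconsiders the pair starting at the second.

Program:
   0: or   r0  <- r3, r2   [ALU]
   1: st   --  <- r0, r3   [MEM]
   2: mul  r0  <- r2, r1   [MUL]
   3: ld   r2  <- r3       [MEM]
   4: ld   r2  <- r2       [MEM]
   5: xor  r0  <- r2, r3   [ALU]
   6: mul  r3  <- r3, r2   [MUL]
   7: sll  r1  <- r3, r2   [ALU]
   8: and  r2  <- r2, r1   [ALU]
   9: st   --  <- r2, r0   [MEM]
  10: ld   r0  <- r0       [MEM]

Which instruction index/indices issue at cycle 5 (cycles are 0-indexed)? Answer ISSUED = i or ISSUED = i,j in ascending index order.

ISSUED = 7

#0 head=0: or i0 RAW r0
#1 head=1: st mul i1&i2 2-wide
#2 head=3: ld i3 no-port MEM/MEM
#3 head=4: ld i4 RAW r2
#4 head=5: xor mul i5&i6 2-wide
#5 head=7: sll i7 RAW r1
#6 head=8: and i8 RAW r2
#7 head=9: st i9 no-port MEM/MEM
#8 head=10: ld i10 tail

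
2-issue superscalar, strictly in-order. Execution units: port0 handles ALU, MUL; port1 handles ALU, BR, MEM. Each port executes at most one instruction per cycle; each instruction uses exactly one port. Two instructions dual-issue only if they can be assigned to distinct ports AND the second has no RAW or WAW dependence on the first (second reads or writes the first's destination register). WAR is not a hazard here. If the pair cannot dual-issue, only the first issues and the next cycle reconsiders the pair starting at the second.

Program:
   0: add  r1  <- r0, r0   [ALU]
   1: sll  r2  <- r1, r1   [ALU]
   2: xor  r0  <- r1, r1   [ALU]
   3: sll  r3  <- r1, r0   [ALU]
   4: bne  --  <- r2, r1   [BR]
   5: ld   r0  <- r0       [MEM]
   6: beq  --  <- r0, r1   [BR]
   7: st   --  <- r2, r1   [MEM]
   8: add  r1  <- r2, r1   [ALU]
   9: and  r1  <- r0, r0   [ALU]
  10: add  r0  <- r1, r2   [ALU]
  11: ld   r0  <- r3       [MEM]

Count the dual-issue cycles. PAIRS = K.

#0 head=0: add i0 RAW r1
#1 head=1: sll+xor i1+i2 dual
#2 head=3: sll+bne i3+i4 dual
#3 head=5: ld i5 no-port MEM/BR
#4 head=6: beq i6 no-port BR/MEM
#5 head=7: st+add i7+i8 dual
#6 head=9: and i9 RAW r1
#7 head=10: add i10 WAW r0
#8 head=11: ld i11 tail

PAIRS = 3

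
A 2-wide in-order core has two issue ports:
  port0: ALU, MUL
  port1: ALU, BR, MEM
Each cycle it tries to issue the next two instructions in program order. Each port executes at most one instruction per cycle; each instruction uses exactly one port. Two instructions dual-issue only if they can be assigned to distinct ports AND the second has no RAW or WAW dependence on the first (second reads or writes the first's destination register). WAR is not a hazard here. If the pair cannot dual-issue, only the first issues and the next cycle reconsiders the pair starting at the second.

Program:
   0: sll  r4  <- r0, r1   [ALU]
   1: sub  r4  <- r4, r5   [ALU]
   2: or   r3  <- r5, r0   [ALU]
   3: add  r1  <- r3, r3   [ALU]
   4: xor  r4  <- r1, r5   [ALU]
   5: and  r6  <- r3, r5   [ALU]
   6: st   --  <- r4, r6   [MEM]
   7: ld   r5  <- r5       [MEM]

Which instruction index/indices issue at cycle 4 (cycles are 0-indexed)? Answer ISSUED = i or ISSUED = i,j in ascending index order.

ISSUED = 6

  cy0 -> i0 (sll.ALU) RAW+WAW r4
  cy1 -> i1/i2 (sub.ALU or.ALU) dual
  cy2 -> i3 (add.ALU) RAW r1
  cy3 -> i4/i5 (xor.ALU and.ALU) dual
  cy4 -> i6 (st.MEM) no-port MEM/MEM
  cy5 -> i7 (ld.MEM) tail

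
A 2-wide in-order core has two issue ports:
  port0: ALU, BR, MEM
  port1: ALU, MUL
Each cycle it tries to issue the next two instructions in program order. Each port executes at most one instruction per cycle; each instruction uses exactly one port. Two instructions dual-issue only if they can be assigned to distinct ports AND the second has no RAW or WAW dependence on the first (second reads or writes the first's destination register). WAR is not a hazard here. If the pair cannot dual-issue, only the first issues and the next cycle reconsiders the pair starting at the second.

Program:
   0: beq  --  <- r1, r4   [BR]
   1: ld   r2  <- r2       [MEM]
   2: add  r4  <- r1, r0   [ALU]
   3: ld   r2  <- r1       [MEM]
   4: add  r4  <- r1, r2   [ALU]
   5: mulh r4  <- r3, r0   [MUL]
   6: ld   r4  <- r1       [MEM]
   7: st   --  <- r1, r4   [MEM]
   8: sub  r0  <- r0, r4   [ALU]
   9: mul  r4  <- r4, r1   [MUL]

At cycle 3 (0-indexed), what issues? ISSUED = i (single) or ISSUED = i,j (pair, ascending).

ISSUED = 4

t=0 i0:beq ; no-port BR/MEM
t=1 i1/i2:ld/add ; dual
t=2 i3:ld ; RAW r2
t=3 i4:add ; WAW r4
t=4 i5:mulh ; WAW r4
t=5 i6:ld ; no-port MEM/MEM
t=6 i7/i8:st/sub ; dual
t=7 i9:mul ; tail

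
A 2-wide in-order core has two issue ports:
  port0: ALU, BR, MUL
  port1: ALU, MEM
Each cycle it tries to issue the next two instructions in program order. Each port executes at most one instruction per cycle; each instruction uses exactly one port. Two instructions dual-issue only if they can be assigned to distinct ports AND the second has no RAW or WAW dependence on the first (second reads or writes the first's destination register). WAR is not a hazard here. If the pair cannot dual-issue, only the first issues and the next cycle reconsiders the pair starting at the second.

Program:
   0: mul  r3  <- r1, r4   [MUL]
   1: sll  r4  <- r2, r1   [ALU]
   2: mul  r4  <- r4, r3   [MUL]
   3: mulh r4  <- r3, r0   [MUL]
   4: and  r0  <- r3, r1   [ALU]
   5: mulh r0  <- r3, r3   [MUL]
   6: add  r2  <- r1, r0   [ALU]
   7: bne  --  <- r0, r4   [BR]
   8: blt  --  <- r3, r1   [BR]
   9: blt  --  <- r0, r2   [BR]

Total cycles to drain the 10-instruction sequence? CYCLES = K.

0. mul sll @i0&i1  | pair
1. mul @i2  | no-port MUL/MUL
2. mulh and @i3&i4  | pair
3. mulh @i5  | RAW r0
4. add bne @i6&i7  | pair
5. blt @i8  | no-port BR/BR
6. blt @i9  | tail

CYCLES = 7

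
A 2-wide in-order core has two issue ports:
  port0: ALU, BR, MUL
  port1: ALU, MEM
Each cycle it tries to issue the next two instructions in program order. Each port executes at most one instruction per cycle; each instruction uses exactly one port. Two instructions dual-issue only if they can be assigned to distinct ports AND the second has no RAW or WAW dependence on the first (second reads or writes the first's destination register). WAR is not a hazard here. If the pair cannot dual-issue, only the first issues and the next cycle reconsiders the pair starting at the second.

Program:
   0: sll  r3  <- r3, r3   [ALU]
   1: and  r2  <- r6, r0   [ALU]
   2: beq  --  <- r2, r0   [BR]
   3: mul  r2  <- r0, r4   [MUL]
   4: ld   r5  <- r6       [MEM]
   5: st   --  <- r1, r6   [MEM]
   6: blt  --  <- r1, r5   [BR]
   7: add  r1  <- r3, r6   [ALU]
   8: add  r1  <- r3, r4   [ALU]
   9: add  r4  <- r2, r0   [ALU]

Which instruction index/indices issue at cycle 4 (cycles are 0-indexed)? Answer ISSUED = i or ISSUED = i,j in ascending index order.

ISSUED = 7

0. sll.ALU/and.ALU @i0/i1  | 2-wide
1. beq.BR @i2  | no-port BR/MUL
2. mul.MUL/ld.MEM @i3/i4  | 2-wide
3. st.MEM/blt.BR @i5/i6  | 2-wide
4. add.ALU @i7  | WAW r1
5. add.ALU/add.ALU @i8/i9  | 2-wide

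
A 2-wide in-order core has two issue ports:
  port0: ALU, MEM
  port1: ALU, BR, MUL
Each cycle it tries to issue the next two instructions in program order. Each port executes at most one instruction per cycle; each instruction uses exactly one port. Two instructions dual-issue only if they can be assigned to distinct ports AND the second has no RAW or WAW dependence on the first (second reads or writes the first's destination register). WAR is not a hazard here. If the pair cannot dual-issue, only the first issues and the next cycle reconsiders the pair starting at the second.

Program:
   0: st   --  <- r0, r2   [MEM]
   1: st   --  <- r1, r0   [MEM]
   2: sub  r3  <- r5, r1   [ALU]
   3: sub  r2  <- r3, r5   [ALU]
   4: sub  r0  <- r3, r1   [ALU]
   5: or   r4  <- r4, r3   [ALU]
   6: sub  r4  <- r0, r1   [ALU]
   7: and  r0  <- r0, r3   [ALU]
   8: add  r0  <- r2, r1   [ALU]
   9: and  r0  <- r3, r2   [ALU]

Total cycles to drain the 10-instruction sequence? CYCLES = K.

CYCLES = 7

[0] i0  st.MEM  -- no-port MEM/MEM
[1] i1+i2  st.MEM sub.ALU  -- 2-wide
[2] i3+i4  sub.ALU sub.ALU  -- 2-wide
[3] i5  or.ALU  -- WAW r4
[4] i6+i7  sub.ALU and.ALU  -- 2-wide
[5] i8  add.ALU  -- WAW r0
[6] i9  and.ALU  -- tail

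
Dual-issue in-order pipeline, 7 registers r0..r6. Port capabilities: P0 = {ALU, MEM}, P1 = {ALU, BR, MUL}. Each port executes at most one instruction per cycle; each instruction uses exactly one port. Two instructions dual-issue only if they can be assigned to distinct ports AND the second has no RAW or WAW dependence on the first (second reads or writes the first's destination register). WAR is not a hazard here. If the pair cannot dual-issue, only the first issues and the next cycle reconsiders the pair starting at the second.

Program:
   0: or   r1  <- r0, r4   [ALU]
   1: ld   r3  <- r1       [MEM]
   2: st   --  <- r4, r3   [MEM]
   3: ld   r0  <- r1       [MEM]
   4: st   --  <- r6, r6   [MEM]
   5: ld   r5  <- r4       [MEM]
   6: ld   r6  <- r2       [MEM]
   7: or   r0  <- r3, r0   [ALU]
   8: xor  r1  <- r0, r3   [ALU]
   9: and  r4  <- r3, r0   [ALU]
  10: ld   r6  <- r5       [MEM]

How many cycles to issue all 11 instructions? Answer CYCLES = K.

CYCLES = 9

0. or @i0  | RAW r1
1. ld @i1  | no-port MEM/MEM
2. st @i2  | no-port MEM/MEM
3. ld @i3  | no-port MEM/MEM
4. st @i4  | no-port MEM/MEM
5. ld @i5  | no-port MEM/MEM
6. ld or @i6,i7  | pair
7. xor and @i8,i9  | pair
8. ld @i10  | tail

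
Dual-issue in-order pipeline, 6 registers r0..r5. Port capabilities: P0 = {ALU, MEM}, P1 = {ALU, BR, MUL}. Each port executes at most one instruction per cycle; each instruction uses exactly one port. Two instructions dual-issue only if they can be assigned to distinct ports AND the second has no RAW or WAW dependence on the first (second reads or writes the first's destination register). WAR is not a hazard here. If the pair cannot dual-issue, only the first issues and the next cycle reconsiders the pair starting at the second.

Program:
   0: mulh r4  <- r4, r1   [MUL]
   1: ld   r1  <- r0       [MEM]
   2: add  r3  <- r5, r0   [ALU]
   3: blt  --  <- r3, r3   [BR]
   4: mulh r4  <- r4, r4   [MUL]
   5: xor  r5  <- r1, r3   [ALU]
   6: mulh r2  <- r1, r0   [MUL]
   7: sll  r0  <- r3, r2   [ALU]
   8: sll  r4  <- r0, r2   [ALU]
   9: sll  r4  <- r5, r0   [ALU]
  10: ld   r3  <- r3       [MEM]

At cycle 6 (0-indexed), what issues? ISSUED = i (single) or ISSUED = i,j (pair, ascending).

ISSUED = 8

[0] i0&i1  mulh;ld  -- dual
[1] i2  add  -- RAW r3
[2] i3  blt  -- no-port BR/MUL
[3] i4&i5  mulh;xor  -- dual
[4] i6  mulh  -- RAW r2
[5] i7  sll  -- RAW r0
[6] i8  sll  -- WAW r4
[7] i9&i10  sll;ld  -- dual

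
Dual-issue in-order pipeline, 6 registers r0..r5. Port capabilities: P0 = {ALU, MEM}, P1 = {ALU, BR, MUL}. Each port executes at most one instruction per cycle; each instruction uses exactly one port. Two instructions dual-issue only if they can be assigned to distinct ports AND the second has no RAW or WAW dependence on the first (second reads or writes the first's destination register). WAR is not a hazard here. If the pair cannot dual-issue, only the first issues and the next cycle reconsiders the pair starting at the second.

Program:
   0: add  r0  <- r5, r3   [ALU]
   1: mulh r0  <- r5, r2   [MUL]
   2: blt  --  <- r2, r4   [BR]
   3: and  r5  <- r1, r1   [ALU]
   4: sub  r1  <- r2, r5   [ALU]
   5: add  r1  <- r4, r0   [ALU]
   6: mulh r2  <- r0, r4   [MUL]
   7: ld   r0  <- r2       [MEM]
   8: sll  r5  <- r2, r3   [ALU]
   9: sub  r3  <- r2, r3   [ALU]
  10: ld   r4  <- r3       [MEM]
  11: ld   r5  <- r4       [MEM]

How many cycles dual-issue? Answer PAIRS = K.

PAIRS = 3

t=0 i0:add ; WAW r0
t=1 i1:mulh ; no-port MUL/BR
t=2 i2,i3:blt/and ; pair
t=3 i4:sub ; WAW r1
t=4 i5,i6:add/mulh ; pair
t=5 i7,i8:ld/sll ; pair
t=6 i9:sub ; RAW r3
t=7 i10:ld ; no-port MEM/MEM
t=8 i11:ld ; tail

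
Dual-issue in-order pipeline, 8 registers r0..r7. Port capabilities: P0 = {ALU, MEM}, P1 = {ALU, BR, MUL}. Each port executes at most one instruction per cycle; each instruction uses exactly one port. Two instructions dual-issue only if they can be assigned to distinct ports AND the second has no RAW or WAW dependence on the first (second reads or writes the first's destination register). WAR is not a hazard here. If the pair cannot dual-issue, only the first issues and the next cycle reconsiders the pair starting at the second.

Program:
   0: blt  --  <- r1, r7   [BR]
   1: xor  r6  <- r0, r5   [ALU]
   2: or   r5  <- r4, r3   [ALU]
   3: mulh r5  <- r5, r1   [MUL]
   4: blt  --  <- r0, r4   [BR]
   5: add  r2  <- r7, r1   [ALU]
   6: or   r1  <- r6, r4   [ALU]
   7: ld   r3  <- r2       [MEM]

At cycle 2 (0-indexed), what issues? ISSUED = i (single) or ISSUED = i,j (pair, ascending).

c0: i0/i1 blt;xor  pair
c1: i2 or  RAW+WAW r5
c2: i3 mulh  no-port MUL/BR
c3: i4/i5 blt;add  pair
c4: i6/i7 or;ld  pair

ISSUED = 3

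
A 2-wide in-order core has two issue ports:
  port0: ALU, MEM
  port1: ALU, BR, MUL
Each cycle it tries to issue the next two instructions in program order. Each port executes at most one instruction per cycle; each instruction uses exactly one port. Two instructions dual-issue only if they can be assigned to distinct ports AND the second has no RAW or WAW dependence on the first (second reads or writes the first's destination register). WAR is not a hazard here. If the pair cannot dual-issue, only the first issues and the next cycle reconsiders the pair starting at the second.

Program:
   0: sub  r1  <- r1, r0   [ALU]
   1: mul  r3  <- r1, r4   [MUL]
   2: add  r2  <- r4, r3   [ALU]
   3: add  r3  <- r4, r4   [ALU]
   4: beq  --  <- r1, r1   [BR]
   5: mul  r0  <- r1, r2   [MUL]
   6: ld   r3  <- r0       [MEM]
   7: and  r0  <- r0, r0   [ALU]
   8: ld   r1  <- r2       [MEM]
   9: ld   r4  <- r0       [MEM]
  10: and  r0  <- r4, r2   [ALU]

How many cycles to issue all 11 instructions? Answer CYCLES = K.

CYCLES = 9

t=0 i0:sub ; RAW r1
t=1 i1:mul ; RAW r3
t=2 i2+i3:add add ; 2-wide
t=3 i4:beq ; no-port BR/MUL
t=4 i5:mul ; RAW r0
t=5 i6+i7:ld and ; 2-wide
t=6 i8:ld ; no-port MEM/MEM
t=7 i9:ld ; RAW r4
t=8 i10:and ; tail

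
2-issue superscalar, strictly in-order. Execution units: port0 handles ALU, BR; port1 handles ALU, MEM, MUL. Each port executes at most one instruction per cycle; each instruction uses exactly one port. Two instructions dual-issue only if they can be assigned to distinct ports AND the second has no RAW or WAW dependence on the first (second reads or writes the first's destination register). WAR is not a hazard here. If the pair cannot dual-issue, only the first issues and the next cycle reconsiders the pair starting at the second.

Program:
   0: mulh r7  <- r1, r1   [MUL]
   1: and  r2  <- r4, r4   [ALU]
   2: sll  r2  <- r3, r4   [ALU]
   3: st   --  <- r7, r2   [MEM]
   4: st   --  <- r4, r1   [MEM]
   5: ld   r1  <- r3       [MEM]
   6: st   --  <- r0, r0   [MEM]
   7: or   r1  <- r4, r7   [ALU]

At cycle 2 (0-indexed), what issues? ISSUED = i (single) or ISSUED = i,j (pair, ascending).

ISSUED = 3

  cy0 -> i0,i1 (mulh.MUL/and.ALU) dual
  cy1 -> i2 (sll.ALU) RAW r2
  cy2 -> i3 (st.MEM) no-port MEM/MEM
  cy3 -> i4 (st.MEM) no-port MEM/MEM
  cy4 -> i5 (ld.MEM) no-port MEM/MEM
  cy5 -> i6,i7 (st.MEM/or.ALU) dual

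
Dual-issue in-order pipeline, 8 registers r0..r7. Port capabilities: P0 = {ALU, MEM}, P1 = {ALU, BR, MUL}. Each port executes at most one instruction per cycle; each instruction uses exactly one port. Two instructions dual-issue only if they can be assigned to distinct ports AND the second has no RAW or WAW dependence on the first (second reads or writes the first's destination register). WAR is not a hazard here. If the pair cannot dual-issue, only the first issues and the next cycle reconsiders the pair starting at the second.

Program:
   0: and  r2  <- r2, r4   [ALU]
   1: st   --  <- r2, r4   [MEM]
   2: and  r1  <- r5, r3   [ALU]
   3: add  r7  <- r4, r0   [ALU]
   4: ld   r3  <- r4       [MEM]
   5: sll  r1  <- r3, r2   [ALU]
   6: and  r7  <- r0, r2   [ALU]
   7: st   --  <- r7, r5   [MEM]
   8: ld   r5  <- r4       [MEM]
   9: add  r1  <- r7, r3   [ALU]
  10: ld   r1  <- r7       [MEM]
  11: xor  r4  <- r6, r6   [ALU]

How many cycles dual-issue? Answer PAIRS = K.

[0] i0  and  -- RAW r2
[1] i1,i2  st;and  -- 2-wide
[2] i3,i4  add;ld  -- 2-wide
[3] i5,i6  sll;and  -- 2-wide
[4] i7  st  -- no-port MEM/MEM
[5] i8,i9  ld;add  -- 2-wide
[6] i10,i11  ld;xor  -- 2-wide

PAIRS = 5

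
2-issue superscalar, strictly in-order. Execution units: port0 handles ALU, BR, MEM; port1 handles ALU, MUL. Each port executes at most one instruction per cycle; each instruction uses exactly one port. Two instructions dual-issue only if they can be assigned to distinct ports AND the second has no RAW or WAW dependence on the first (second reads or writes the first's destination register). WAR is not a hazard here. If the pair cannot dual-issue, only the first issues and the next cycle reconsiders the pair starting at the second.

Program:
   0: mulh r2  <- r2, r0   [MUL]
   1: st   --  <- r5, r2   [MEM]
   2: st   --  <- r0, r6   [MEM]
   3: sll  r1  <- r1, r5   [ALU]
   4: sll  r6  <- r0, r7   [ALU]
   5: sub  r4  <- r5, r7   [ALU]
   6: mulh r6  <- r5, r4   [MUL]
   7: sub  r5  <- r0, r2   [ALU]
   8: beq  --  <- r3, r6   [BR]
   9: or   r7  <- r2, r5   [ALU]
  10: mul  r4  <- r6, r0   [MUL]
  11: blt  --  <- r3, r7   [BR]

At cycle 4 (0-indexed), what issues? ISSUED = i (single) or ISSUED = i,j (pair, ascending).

c0: i0 mulh.MUL  RAW r2
c1: i1 st.MEM  no-port MEM/MEM
c2: i2/i3 st.MEM/sll.ALU  pair
c3: i4/i5 sll.ALU/sub.ALU  pair
c4: i6/i7 mulh.MUL/sub.ALU  pair
c5: i8/i9 beq.BR/or.ALU  pair
c6: i10/i11 mul.MUL/blt.BR  pair

ISSUED = 6,7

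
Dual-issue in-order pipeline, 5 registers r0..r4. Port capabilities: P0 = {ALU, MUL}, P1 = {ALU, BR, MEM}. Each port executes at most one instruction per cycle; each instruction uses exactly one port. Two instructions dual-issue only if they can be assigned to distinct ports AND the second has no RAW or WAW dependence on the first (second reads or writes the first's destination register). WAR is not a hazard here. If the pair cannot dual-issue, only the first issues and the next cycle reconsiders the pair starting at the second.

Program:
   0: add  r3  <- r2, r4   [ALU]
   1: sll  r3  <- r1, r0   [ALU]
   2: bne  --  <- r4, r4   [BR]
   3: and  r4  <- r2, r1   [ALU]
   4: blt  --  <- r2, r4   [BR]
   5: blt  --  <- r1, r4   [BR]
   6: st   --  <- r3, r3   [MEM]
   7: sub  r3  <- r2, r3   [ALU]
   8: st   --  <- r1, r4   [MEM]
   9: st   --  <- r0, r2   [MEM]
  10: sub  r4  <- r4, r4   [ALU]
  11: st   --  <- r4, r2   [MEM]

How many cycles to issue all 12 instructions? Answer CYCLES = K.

CYCLES = 9

c0: i0 add  WAW r3
c1: i1,i2 sll;bne  dual
c2: i3 and  RAW r4
c3: i4 blt  no-port BR/BR
c4: i5 blt  no-port BR/MEM
c5: i6,i7 st;sub  dual
c6: i8 st  no-port MEM/MEM
c7: i9,i10 st;sub  dual
c8: i11 st  tail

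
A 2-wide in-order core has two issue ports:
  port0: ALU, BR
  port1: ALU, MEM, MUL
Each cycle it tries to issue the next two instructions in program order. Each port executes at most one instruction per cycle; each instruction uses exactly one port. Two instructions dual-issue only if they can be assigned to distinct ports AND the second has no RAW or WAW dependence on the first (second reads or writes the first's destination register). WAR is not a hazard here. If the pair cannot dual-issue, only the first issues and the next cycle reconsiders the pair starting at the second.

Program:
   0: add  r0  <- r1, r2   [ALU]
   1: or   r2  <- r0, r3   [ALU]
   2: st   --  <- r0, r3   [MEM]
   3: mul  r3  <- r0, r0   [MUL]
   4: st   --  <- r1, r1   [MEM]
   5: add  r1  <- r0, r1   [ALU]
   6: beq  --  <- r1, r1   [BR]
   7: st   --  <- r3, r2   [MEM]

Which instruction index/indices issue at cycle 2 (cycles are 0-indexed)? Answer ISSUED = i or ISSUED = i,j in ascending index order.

0. add.ALU @i0  | RAW r0
1. or.ALU/st.MEM @i1,i2  | pair
2. mul.MUL @i3  | no-port MUL/MEM
3. st.MEM/add.ALU @i4,i5  | pair
4. beq.BR/st.MEM @i6,i7  | pair

ISSUED = 3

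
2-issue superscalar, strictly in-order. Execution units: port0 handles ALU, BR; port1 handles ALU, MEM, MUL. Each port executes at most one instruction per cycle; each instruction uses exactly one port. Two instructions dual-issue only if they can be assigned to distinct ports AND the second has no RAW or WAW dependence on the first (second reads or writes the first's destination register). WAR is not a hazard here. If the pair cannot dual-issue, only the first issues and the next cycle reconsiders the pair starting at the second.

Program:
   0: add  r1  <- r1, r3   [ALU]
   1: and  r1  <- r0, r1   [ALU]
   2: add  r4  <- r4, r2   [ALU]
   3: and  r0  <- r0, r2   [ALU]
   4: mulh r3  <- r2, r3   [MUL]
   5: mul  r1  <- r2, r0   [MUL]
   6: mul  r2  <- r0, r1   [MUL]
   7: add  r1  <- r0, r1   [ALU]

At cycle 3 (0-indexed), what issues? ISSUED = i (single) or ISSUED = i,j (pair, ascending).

ISSUED = 5

  cy0 -> i0 (add) RAW+WAW r1
  cy1 -> i1/i2 (and/add) pair
  cy2 -> i3/i4 (and/mulh) pair
  cy3 -> i5 (mul) no-port MUL/MUL
  cy4 -> i6/i7 (mul/add) pair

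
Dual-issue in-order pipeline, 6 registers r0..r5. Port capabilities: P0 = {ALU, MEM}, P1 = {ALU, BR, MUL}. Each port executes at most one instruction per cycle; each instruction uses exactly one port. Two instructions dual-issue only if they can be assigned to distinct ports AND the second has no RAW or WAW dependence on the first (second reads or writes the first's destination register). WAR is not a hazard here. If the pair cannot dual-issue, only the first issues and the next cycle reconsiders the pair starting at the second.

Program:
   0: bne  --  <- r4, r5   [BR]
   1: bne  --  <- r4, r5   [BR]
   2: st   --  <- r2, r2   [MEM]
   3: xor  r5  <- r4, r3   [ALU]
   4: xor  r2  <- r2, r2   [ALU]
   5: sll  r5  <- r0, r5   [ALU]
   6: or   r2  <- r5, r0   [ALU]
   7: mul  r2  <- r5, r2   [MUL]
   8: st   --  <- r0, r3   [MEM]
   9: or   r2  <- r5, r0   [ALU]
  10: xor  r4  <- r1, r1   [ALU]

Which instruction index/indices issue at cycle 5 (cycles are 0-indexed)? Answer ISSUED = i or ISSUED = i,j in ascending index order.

[0] i0  bne.BR  -- no-port BR/BR
[1] i1&i2  bne.BR/st.MEM  -- pair
[2] i3&i4  xor.ALU/xor.ALU  -- pair
[3] i5  sll.ALU  -- RAW r5
[4] i6  or.ALU  -- RAW+WAW r2
[5] i7&i8  mul.MUL/st.MEM  -- pair
[6] i9&i10  or.ALU/xor.ALU  -- pair

ISSUED = 7,8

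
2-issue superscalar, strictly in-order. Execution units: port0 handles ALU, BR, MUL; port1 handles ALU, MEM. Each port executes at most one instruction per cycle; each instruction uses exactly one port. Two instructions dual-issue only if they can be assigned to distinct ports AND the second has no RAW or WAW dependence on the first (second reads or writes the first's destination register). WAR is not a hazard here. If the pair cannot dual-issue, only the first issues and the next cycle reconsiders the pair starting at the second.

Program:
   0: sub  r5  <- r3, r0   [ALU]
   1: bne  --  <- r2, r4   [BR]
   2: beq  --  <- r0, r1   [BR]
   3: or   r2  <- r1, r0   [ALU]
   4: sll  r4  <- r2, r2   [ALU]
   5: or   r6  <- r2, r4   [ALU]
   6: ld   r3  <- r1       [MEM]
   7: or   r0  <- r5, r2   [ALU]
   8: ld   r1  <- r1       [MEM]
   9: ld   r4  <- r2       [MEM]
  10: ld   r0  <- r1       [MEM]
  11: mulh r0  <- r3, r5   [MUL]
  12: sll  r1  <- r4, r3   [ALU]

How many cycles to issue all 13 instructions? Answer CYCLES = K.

t=0 i0+i1:sub.ALU+bne.BR ; 2-wide
t=1 i2+i3:beq.BR+or.ALU ; 2-wide
t=2 i4:sll.ALU ; RAW r4
t=3 i5+i6:or.ALU+ld.MEM ; 2-wide
t=4 i7+i8:or.ALU+ld.MEM ; 2-wide
t=5 i9:ld.MEM ; no-port MEM/MEM
t=6 i10:ld.MEM ; WAW r0
t=7 i11+i12:mulh.MUL+sll.ALU ; 2-wide

CYCLES = 8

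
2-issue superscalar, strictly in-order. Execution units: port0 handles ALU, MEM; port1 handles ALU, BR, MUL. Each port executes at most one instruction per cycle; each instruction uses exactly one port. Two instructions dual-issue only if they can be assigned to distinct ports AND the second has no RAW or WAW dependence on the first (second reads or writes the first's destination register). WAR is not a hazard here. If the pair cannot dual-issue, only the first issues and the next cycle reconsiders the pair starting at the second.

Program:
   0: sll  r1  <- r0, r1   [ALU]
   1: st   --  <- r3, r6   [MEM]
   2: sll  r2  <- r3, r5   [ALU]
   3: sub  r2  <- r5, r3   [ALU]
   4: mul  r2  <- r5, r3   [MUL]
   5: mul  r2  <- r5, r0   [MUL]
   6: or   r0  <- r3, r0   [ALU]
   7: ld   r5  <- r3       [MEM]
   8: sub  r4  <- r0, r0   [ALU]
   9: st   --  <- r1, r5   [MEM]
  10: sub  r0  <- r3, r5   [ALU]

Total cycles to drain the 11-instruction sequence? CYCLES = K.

CYCLES = 7

[0] i0/i1  sll+st  -- pair
[1] i2  sll  -- WAW r2
[2] i3  sub  -- WAW r2
[3] i4  mul  -- no-port MUL/MUL
[4] i5/i6  mul+or  -- pair
[5] i7/i8  ld+sub  -- pair
[6] i9/i10  st+sub  -- pair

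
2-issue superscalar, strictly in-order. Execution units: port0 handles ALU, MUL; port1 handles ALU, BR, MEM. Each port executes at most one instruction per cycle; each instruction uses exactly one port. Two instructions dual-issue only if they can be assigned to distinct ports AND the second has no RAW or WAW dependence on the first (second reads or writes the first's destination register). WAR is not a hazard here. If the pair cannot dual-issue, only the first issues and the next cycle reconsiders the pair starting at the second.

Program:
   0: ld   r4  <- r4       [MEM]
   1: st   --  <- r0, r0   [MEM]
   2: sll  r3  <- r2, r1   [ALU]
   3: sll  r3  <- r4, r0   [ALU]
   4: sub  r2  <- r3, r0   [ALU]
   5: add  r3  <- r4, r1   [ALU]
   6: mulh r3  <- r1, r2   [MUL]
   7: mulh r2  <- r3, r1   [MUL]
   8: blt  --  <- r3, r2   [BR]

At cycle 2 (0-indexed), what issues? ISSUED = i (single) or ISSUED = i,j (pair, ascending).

  cy0 -> i0 (ld) no-port MEM/MEM
  cy1 -> i1&i2 (st sll) dual
  cy2 -> i3 (sll) RAW r3
  cy3 -> i4&i5 (sub add) dual
  cy4 -> i6 (mulh) no-port MUL/MUL
  cy5 -> i7 (mulh) RAW r2
  cy6 -> i8 (blt) tail

ISSUED = 3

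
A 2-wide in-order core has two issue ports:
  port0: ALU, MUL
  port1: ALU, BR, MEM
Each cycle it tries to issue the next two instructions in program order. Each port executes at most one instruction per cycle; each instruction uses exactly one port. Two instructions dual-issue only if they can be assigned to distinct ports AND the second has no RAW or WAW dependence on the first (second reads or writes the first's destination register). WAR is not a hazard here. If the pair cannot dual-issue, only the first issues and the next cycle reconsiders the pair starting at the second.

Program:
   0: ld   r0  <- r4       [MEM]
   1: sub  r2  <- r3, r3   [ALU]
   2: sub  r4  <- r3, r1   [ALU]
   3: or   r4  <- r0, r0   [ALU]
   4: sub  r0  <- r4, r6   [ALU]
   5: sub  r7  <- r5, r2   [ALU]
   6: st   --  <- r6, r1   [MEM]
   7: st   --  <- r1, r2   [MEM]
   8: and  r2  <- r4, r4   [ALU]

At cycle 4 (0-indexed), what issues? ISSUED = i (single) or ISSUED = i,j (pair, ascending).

ISSUED = 6

  cy0 -> i0,i1 (ld.MEM/sub.ALU) dual
  cy1 -> i2 (sub.ALU) WAW r4
  cy2 -> i3 (or.ALU) RAW r4
  cy3 -> i4,i5 (sub.ALU/sub.ALU) dual
  cy4 -> i6 (st.MEM) no-port MEM/MEM
  cy5 -> i7,i8 (st.MEM/and.ALU) dual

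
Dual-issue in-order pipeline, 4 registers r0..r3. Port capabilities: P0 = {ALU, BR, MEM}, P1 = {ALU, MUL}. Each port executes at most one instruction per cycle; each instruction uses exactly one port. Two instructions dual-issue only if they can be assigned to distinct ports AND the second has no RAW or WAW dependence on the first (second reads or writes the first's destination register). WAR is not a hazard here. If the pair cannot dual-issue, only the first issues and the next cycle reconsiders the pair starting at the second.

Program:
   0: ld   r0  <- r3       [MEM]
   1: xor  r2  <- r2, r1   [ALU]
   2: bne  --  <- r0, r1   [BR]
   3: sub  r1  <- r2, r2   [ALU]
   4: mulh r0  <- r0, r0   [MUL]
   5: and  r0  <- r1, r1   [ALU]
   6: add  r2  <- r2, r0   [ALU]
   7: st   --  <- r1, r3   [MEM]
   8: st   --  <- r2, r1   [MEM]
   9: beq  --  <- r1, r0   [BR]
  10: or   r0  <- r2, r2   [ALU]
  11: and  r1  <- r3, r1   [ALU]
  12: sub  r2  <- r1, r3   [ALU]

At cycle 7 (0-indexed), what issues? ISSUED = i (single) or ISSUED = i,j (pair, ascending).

ISSUED = 11

c0: i0,i1 ld.MEM;xor.ALU  dual
c1: i2,i3 bne.BR;sub.ALU  dual
c2: i4 mulh.MUL  WAW r0
c3: i5 and.ALU  RAW r0
c4: i6,i7 add.ALU;st.MEM  dual
c5: i8 st.MEM  no-port MEM/BR
c6: i9,i10 beq.BR;or.ALU  dual
c7: i11 and.ALU  RAW r1
c8: i12 sub.ALU  tail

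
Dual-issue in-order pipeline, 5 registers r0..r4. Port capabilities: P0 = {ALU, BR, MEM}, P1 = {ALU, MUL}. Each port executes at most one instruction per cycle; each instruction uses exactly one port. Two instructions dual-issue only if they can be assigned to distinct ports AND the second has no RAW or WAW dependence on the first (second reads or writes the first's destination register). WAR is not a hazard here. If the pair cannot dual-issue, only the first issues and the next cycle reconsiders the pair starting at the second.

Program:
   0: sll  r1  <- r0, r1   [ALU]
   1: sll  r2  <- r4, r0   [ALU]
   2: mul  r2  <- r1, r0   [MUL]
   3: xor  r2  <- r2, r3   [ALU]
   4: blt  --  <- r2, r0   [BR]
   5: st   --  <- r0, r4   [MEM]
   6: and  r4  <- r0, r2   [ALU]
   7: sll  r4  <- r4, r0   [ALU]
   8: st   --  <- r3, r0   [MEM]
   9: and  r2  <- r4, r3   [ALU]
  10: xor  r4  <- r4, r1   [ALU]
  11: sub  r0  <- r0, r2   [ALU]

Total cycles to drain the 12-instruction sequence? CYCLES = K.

CYCLES = 8

#0 head=0: sll sll i0,i1 2-wide
#1 head=2: mul i2 RAW+WAW r2
#2 head=3: xor i3 RAW r2
#3 head=4: blt i4 no-port BR/MEM
#4 head=5: st and i5,i6 2-wide
#5 head=7: sll st i7,i8 2-wide
#6 head=9: and xor i9,i10 2-wide
#7 head=11: sub i11 tail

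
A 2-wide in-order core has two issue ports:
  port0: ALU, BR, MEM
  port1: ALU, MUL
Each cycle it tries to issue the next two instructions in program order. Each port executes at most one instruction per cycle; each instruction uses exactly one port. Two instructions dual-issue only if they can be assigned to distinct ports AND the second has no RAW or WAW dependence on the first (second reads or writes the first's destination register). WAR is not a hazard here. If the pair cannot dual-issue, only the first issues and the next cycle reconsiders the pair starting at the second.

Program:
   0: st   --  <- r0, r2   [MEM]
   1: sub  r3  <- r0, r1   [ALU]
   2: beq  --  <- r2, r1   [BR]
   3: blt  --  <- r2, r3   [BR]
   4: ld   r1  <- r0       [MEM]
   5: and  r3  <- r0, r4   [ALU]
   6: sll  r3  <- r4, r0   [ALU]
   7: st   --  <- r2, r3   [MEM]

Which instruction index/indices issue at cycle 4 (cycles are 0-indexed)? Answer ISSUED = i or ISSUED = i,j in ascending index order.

ISSUED = 6

0. st.MEM/sub.ALU @i0+i1  | dual
1. beq.BR @i2  | no-port BR/BR
2. blt.BR @i3  | no-port BR/MEM
3. ld.MEM/and.ALU @i4+i5  | dual
4. sll.ALU @i6  | RAW r3
5. st.MEM @i7  | tail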